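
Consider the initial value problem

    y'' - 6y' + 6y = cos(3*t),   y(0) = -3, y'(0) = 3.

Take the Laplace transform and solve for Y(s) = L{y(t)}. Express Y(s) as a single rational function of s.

Y(s) = (-3*s^3 + 21*s^2 - 26*s + 189)/(s^4 - 6*s^3 + 15*s^2 - 54*s + 54)

Apply the Laplace transform to the equation.
The derivative rules (L{y''} = s^2 Y - s·y(0) - y'(0) and L{y'} = sY - y(0), with y(0) = -3, y'(0) = 3) turn the left side into (s^2 - 6*s + 6)Y - (-3*s + 21).
The right side is L{cos(3*t)} = s/(s^2 + 9).
So (s^2 - 6*s + 6)Y = s/(s^2 + 9) + (-3*s + 21).
Divide through and combine into a single rational function.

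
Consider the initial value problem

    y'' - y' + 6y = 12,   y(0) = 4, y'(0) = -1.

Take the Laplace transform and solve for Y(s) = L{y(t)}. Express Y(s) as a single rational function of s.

Y(s) = (4*s^2 - 5*s + 12)/(s^3 - s^2 + 6*s)

Laplace-transform each side.
The derivative rules (L{y''} = s^2 Y - s·y(0) - y'(0) and L{y'} = sY - y(0), with y(0) = 4, y'(0) = -1) turn the left side into (s^2 - s + 6)Y - (4*s - 5).
The right side is L{12} = 12/s.
So (s^2 - s + 6)Y = 12/s + (4*s - 5).
Solve for Y(s) and write it as one ratio of polynomials.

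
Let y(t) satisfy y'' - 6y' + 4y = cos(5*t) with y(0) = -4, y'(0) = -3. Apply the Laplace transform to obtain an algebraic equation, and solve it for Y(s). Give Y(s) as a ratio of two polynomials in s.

Y(s) = (-4*s^3 + 21*s^2 - 99*s + 525)/(s^4 - 6*s^3 + 29*s^2 - 150*s + 100)

Apply the Laplace transform to the equation.
Using L{y''} = s^2 Y - s·y(0) - y'(0) and L{y'} = sY - y(0), with y(0) = -4, y'(0) = -3, the left side becomes (s^2 - 6*s + 4)Y - (-4*s + 21).
The right side is L{cos(5*t)} = s/(s^2 + 25).
So (s^2 - 6*s + 4)Y = s/(s^2 + 25) + (-4*s + 21).
Isolate Y and clear denominators.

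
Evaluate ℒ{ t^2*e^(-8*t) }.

L{e^(-8t)} = 1/(s + 8).
Then apply L{t^2·g(t)} = (-1)^2 d^2/ds^2[H(s)] with H(s) = 1/(s + 8):
differentiating 2 times and applying the sign gives 2/(s + 8)^3.

2/(s + 8)^3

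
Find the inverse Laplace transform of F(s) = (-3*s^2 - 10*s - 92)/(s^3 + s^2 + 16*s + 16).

Factor the denominator: s^3 + s^2 + 16*s + 16 = (s + 1)*(s^2 + 16).
Partial fraction decomposition gives [-5/(s + 1)] + [2*s/(s^2 + 16)] + [-12/(s^2 + 16)].
Invert each term: -5/(s + 1) ↔ -5e^(-t); 2·s/(s^2 + 16) ↔ 2cos(4t); -3·4/(s^2 + 16) ↔ -3sin(4t).

-3*sin(4*t) + 2*cos(4*t) - 5*exp(-t)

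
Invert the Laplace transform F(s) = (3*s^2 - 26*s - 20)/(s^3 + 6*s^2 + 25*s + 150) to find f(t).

Factor the denominator: s^3 + 6*s^2 + 25*s + 150 = (s + 6)*(s^2 + 25).
Partial fraction decomposition gives [4/(s + 6)] + [-s/(s^2 + 25)] + [-20/(s^2 + 25)].
Invert each term: 4/(s + 6) ↔ 4e^(-6t); -1·s/(s^2 + 25) ↔ -cos(5t); -4·5/(s^2 + 25) ↔ -4sin(5t).

f(t) = -4*sin(5*t) - cos(5*t) + 4*exp(-6*t)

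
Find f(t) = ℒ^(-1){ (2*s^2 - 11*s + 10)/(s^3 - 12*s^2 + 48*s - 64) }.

Factor the denominator: s^3 - 12*s^2 + 48*s - 64 = (s - 4)^3.
Partial fraction decomposition gives [2/(s - 4)] + [5/(s - 4)^2] + [-2/(s - 4)^3].
Invert each term: 2/(s - 4) ↔ 2e^(4t); 5/(s - 4)^2 ↔ 5t·e^(4t); -2/(s - 4)^3 ↔ (-1)t^2·e^(4t).

f(t) = -t^2*exp(4*t) + 5*t*exp(4*t) + 2*exp(4*t)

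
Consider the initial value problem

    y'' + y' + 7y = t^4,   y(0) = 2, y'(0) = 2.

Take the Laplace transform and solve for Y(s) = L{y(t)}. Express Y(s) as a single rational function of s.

Y(s) = (2*s^6 + 4*s^5 + 24)/(s^7 + s^6 + 7*s^5)

Laplace-transform each side.
With L{y''} = s^2 Y - s·y(0) - y'(0) and L{y'} = sY - y(0), with y(0) = 2, y'(0) = 2: the LHS transforms to (s^2 + s + 7)Y - (2*s + 4).
The right side is L{t^4} = 24/s^5.
So (s^2 + s + 7)Y = 24/s^5 + (2*s + 4).
Isolate Y and clear denominators.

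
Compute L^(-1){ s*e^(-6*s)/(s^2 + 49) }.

Heaviside(t - 6)*(cos(7*t - 42))

The factor e^(-6s) signals a time shift by c = 6 (second shifting theorem).
L{cos(7t)} = s/(s^2 + 49), so L^-1{s/(s^2 + 49)} = cos(7*t).
Hence the inverse is u(t - 6) times that function evaluated at t - 6.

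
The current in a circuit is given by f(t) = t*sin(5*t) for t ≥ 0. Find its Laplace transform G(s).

G(s) = 10*s/(s^2 + 25)^2

L{sin(5t)} = 5/(s^2 + 25).
Then apply L{t·g(t)} = -d/ds[H(s)] with H(s) = 5/(s^2 + 25):
differentiating 1 time and applying the sign gives 10*s/(s^2 + 25)^2.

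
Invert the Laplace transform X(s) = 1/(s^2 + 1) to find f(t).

f(t) = sin(t)

Since L{sin(t)} = 1/(s^2 + 1), the inverse is sin(t).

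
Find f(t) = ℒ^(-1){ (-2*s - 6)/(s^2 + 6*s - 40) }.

Rewrite the denominator: s^2 + 6*s - 40 = (s + 3)^2 - 49.
The form in (s + 3) signals a first-shifting-theorem factor e^(-3t).
Since L{cosh(7t)} = s/(s^2 - 49), the inverse is exp(-3*t)*cosh(7*t), scaled by -2.

f(t) = -2*exp(-3*t)*cosh(7*t)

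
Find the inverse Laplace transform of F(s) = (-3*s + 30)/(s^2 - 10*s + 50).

3*exp(5*t)*sin(5*t) - 3*exp(5*t)*cos(5*t)

Complete the square in the denominator: s^2 - 10*s + 50 = (s - 5)^2 + 5^2.
Split the numerator to match: -3*s + 30 = -3·(s - 5) + 3·5.
Invert each term: -3·(s - 5)/((s - 5)^2 + 25) ↔ -3e^(5t)cos(5t); 3·5/((s - 5)^2 + 25) ↔ 3e^(5t)sin(5t).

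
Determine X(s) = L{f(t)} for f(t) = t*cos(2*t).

X(s) = (s - 2)*(s + 2)/(s^2 + 4)^2

L{cos(2t)} = s/(s^2 + 4).
Then apply L{t·g(t)} = -d/ds[G(s)] with G(s) = s/(s^2 + 4):
differentiating 1 time and applying the sign gives (s - 2)*(s + 2)/(s^2 + 4)^2.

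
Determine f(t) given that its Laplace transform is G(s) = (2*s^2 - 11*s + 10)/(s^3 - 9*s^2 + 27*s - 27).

Factor the denominator: s^3 - 9*s^2 + 27*s - 27 = (s - 3)^3.
Partial fraction decomposition gives [2/(s - 3)] + [(s - 3)^(-2)] + [-5/(s - 3)^3].
Invert each term: 2/(s - 3) ↔ 2e^(3t); 1/(s - 3)^2 ↔ t·e^(3t); -5/(s - 3)^3 ↔ (-5/2)t^2·e^(3t).

f(t) = -5*t^2*exp(3*t)/2 + t*exp(3*t) + 2*exp(3*t)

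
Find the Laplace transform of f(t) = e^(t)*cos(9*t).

(s - 1)/((s - 1)^2 + 81)

L{cos(9t)} = s/(s^2 + 81).
By the first shifting theorem, multiplying by e^(t) replaces s with s - 1.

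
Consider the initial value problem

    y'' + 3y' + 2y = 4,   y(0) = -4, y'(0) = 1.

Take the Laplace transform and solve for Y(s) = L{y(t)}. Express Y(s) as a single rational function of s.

Apply the Laplace transform to the equation.
Using L{y''} = s^2 Y - s·y(0) - y'(0) and L{y'} = sY - y(0), with y(0) = -4, y'(0) = 1, the left side becomes (s^2 + 3*s + 2)Y - (-4*s - 11).
The right side is L{4} = 4/s.
So (s^2 + 3*s + 2)Y = 4/s + (-4*s - 11).
Isolate Y and clear denominators.

Y(s) = (-4*s^2 - 11*s + 4)/(s^3 + 3*s^2 + 2*s)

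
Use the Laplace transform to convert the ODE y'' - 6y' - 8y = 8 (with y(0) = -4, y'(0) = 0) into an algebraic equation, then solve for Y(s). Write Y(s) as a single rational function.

Apply the Laplace transform to the equation.
The derivative rules (L{y''} = s^2 Y - s·y(0) - y'(0) and L{y'} = sY - y(0), with y(0) = -4, y'(0) = 0) turn the left side into (s^2 - 6*s - 8)Y - (-4*s + 24).
The right side is L{8} = 8/s.
So (s^2 - 6*s - 8)Y = 8/s + (-4*s + 24).
Solve for Y(s) and write it as one ratio of polynomials.

Y(s) = (-4*s^2 + 24*s + 8)/(s^3 - 6*s^2 - 8*s)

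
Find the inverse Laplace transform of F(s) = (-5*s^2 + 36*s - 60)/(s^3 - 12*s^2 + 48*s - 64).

Factor the denominator: s^3 - 12*s^2 + 48*s - 64 = (s - 4)^3.
Partial fraction decomposition gives [-5/(s - 4)] + [-4/(s - 4)^2] + [4/(s - 4)^3].
Invert each term: -5/(s - 4) ↔ -5e^(4t); -4/(s - 4)^2 ↔ -4t·e^(4t); 4/(s - 4)^3 ↔ (2)t^2·e^(4t).

2*t^2*exp(4*t) - 4*t*exp(4*t) - 5*exp(4*t)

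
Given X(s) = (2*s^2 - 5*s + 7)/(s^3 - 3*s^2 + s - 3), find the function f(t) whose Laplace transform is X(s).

f(t) = exp(3*t) - 2*sin(t) + cos(t)

Factor the denominator: s^3 - 3*s^2 + s - 3 = (s - 3)*(s^2 + 1).
Partial fraction decomposition gives [1/(s - 3)] + [s/(s^2 + 1)] + [-2/(s^2 + 1)].
Invert each term: 1/(s - 3) ↔ e^(3t); 1·s/(s^2 + 1) ↔ cos(t); -2·1/(s^2 + 1) ↔ -2sin(t).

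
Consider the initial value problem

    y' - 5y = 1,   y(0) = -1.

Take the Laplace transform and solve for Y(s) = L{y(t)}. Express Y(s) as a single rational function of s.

Take the Laplace transform of both sides.
With L{y'} = sY - y(0) = sY - (-1): the LHS transforms to (s - 5)Y - (-1).
The right side is L{1} = 1/s.
So (s - 5)Y = 1/s + (-1).
Isolate Y and clear denominators.

Y(s) = (-s + 1)/(s^2 - 5*s)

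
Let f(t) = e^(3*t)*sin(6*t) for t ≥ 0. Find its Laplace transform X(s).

L{sin(6t)} = 6/(s^2 + 36).
By the first shifting theorem, multiplying by e^(3t) replaces s with s - 3.

X(s) = 6/((s - 3)^2 + 36)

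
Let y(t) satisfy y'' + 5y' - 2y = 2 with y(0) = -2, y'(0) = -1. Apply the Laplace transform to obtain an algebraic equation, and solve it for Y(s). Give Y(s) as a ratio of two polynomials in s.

Apply the Laplace transform to the equation.
Using L{y''} = s^2 Y - s·y(0) - y'(0) and L{y'} = sY - y(0), with y(0) = -2, y'(0) = -1, the left side becomes (s^2 + 5*s - 2)Y - (-2*s - 11).
The right side is L{2} = 2/s.
So (s^2 + 5*s - 2)Y = 2/s + (-2*s - 11).
Isolate Y and clear denominators.

Y(s) = (-2*s^2 - 11*s + 2)/(s^3 + 5*s^2 - 2*s)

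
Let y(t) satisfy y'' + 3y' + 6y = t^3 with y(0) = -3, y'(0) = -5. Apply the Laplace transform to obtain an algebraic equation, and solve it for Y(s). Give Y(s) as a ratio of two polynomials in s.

Y(s) = (-3*s^5 - 14*s^4 + 6)/(s^6 + 3*s^5 + 6*s^4)

Take the Laplace transform of both sides.
The derivative rules (L{y''} = s^2 Y - s·y(0) - y'(0) and L{y'} = sY - y(0), with y(0) = -3, y'(0) = -5) turn the left side into (s^2 + 3*s + 6)Y - (-3*s - 14).
The right side is L{t^3} = 6/s^4.
So (s^2 + 3*s + 6)Y = 6/s^4 + (-3*s - 14).
Divide through and combine into a single rational function.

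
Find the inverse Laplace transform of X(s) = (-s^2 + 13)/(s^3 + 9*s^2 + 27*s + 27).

2*t^2*exp(-3*t) + 6*t*exp(-3*t) - exp(-3*t)

Factor the denominator: s^3 + 9*s^2 + 27*s + 27 = (s + 3)^3.
Partial fraction decomposition gives [-1/(s + 3)] + [6/(s + 3)^2] + [4/(s + 3)^3].
Invert each term: -1/(s + 3) ↔ -e^(-3t); 6/(s + 3)^2 ↔ 6t·e^(-3t); 4/(s + 3)^3 ↔ (2)t^2·e^(-3t).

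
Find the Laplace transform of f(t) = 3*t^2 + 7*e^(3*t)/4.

The transform is linear, so treat each term independently.
(3)·[L{t^2} = 2!/s^3 = 2/s^3]; (7/4)·[L{e^(3t)} = 1/(s - 3)].

7/(4*(s - 3)) + 6/s^3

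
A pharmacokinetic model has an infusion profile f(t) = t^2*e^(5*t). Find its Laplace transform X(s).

L{e^(5t)} = 1/(s - 5).
Then apply L{t^2·g(t)} = (-1)^2 d^2/ds^2[G(s)] with G(s) = 1/(s - 5):
differentiating 2 times and applying the sign gives 2/(s - 5)^3.

X(s) = 2/(s - 5)^3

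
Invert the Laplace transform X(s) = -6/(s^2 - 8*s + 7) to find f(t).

f(t) = -exp(7*t) + exp(t)

Factor the denominator: s^2 - 8*s + 7 = (s - 7)*(s - 1).
Partial fraction decomposition gives [-1/(s - 7)] + [1/(s - 1)].
Invert each term: -1/(s - 7) ↔ -e^(7t); 1/(s - 1) ↔ e^(t).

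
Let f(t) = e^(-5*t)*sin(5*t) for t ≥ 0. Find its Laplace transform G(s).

L{sin(5t)} = 5/(s^2 + 25).
By the first shifting theorem, multiplying by e^(-5t) replaces s with s + 5.

G(s) = 5/((s + 5)^2 + 25)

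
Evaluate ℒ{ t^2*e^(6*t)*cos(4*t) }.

2*(s - 6)*(s^2 - 12*s - 12)/(s^2 - 12*s + 52)^3

L{cos(4t)} = s/(s^2 + 16).
Multiplying by e^(6t) shifts s → s - 6, so L{e^(6*t)*cos(4*t)} = (s - 6)/((s - 6)^2 + 16).
Then apply L{t^2·g(t)} = (-1)^2 d^2/ds^2[G(s)] with G(s) = (s - 6)/((s - 6)^2 + 16):
differentiating 2 times and applying the sign gives 2*(s - 6)*(s^2 - 12*s - 12)/(s^2 - 12*s + 52)^3.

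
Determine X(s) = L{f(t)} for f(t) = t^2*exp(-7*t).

X(s) = 2/(s + 7)^3

L{e^(-7t)} = 1/(s + 7).
Then apply L{t^2·g(t)} = (-1)^2 d^2/ds^2[G(s)] with G(s) = 1/(s + 7):
differentiating 2 times and applying the sign gives 2/(s + 7)^3.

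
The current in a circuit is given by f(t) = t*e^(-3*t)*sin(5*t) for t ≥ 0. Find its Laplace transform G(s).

G(s) = 10*(s + 3)/(s^2 + 6*s + 34)^2

L{sin(5t)} = 5/(s^2 + 25).
Multiplying by e^(-3t) shifts s → s + 3, so L{e^(-3*t)*sin(5*t)} = 5/((s + 3)^2 + 25).
Then apply L{t·g(t)} = -d/ds[H(s)] with H(s) = 5/((s + 3)^2 + 25):
differentiating 1 time and applying the sign gives 10*(s + 3)/(s^2 + 6*s + 34)^2.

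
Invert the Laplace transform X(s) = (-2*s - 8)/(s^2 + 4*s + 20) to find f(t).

f(t) = -exp(-2*t)*sin(4*t) - 2*exp(-2*t)*cos(4*t)

Complete the square in the denominator: s^2 + 4*s + 20 = (s + 2)^2 + 4^2.
Split the numerator to match: -2*s - 8 = -2·(s + 2) - 1·4.
Invert each term: -2·(s + 2)/((s + 2)^2 + 16) ↔ -2e^(-2t)cos(4t); -1·4/((s + 2)^2 + 16) ↔ -e^(-2t)sin(4t).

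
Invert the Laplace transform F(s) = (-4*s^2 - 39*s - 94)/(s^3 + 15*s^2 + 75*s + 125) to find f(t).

Factor the denominator: s^3 + 15*s^2 + 75*s + 125 = (s + 5)^3.
Partial fraction decomposition gives [-4/(s + 5)] + [(s + 5)^(-2)] + [(s + 5)^(-3)].
Invert each term: -4/(s + 5) ↔ -4e^(-5t); 1/(s + 5)^2 ↔ t·e^(-5t); 1/(s + 5)^3 ↔ (1/2)t^2·e^(-5t).

f(t) = t^2*exp(-5*t)/2 + t*exp(-5*t) - 4*exp(-5*t)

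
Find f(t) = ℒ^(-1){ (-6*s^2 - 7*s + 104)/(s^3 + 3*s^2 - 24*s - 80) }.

Factor the denominator: s^3 + 3*s^2 - 24*s - 80 = (s - 5)*(s + 4)^2.
Partial fraction decomposition gives [-5/(s + 4)] + [-4/(s + 4)^2] + [-1/(s - 5)].
Invert each term: -5/(s + 4) ↔ -5e^(-4t); -4/(s + 4)^2 ↔ -4t·e^(-4t); -1/(s - 5) ↔ -e^(5t).

f(t) = -4*t*exp(-4*t) - exp(5*t) - 5*exp(-4*t)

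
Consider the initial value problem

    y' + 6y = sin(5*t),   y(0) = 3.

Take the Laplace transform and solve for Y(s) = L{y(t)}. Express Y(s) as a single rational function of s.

Transform both sides with L{·}.
The derivative rules (L{y'} = sY - y(0) = sY - 3) turn the left side into (s + 6)Y - (3).
The right side is L{sin(5*t)} = 5/(s^2 + 25).
So (s + 6)Y = 5/(s^2 + 25) + (3).
Solve for Y(s) and write it as one ratio of polynomials.

Y(s) = (3*s^2 + 80)/(s^3 + 6*s^2 + 25*s + 150)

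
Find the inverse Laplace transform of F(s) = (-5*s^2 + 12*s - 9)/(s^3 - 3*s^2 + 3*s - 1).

-t^2*exp(t) + 2*t*exp(t) - 5*exp(t)

Factor the denominator: s^3 - 3*s^2 + 3*s - 1 = (s - 1)^3.
Partial fraction decomposition gives [-5/(s - 1)] + [2/(s - 1)^2] + [-2/(s - 1)^3].
Invert each term: -5/(s - 1) ↔ -5e^(t); 2/(s - 1)^2 ↔ 2t·e^(t); -2/(s - 1)^3 ↔ (-1)t^2·e^(t).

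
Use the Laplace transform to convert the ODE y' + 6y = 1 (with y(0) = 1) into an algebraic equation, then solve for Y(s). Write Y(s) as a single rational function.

Y(s) = (s + 1)/(s^2 + 6*s)

Transform both sides with L{·}.
Using L{y'} = sY - y(0) = sY - 1, the left side becomes (s + 6)Y - (1).
The right side is L{1} = 1/s.
So (s + 6)Y = 1/s + (1).
Isolate Y and clear denominators.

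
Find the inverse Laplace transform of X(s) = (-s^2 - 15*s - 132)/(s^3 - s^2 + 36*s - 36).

Factor the denominator: s^3 - s^2 + 36*s - 36 = (s - 1)*(s^2 + 36).
Partial fraction decomposition gives [-4/(s - 1)] + [3*s/(s^2 + 36)] + [-12/(s^2 + 36)].
Invert each term: -4/(s - 1) ↔ -4e^(t); 3·s/(s^2 + 36) ↔ 3cos(6t); -2·6/(s^2 + 36) ↔ -2sin(6t).

-4*exp(t) - 2*sin(6*t) + 3*cos(6*t)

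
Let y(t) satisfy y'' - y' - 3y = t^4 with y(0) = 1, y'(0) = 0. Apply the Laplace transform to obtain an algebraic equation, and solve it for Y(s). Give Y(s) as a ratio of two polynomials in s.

Y(s) = (s^6 - s^5 + 24)/(s^7 - s^6 - 3*s^5)

Transform both sides with L{·}.
With L{y''} = s^2 Y - s·y(0) - y'(0) and L{y'} = sY - y(0), with y(0) = 1, y'(0) = 0: the LHS transforms to (s^2 - s - 3)Y - (s - 1).
The right side is L{t^4} = 24/s^5.
So (s^2 - s - 3)Y = 24/s^5 + (s - 1).
Divide through and combine into a single rational function.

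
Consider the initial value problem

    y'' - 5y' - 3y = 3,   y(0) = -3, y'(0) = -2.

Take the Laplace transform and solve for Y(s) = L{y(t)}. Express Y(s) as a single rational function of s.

Y(s) = (-3*s^2 + 13*s + 3)/(s^3 - 5*s^2 - 3*s)

Take the Laplace transform of both sides.
The derivative rules (L{y''} = s^2 Y - s·y(0) - y'(0) and L{y'} = sY - y(0), with y(0) = -3, y'(0) = -2) turn the left side into (s^2 - 5*s - 3)Y - (-3*s + 13).
The right side is L{3} = 3/s.
So (s^2 - 5*s - 3)Y = 3/s + (-3*s + 13).
Solve for Y(s) and write it as one ratio of polynomials.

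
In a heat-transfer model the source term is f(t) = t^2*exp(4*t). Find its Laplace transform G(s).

L{e^(4t)} = 1/(s - 4).
Then apply L{t^2·g(t)} = (-1)^2 d^2/ds^2[H(s)] with H(s) = 1/(s - 4):
differentiating 2 times and applying the sign gives 2/(s - 4)^3.

G(s) = 2/(s - 4)^3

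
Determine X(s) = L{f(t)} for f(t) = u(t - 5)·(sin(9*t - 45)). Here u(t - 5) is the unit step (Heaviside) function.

X(s) = 9*exp(-5*s)/(s^2 + 81)

By the second shifting theorem, L{u(t - c)·g(t - c)} = e^(-cs)·G(s) with c = 5 and G(s) = L{g(t)}.
L{sin(9t)} = 9/(s^2 + 81).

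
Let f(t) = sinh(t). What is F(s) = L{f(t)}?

L{sinh(t)} = 1/(s^2 - 1).

F(s) = 1/(s^2 - 1)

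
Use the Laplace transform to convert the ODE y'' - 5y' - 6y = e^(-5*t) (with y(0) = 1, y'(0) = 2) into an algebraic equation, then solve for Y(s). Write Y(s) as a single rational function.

Transform both sides with L{·}.
With L{y''} = s^2 Y - s·y(0) - y'(0) and L{y'} = sY - y(0), with y(0) = 1, y'(0) = 2: the LHS transforms to (s^2 - 5*s - 6)Y - (s - 3).
The right side is L{e^(-5*t)} = 1/(s + 5).
So (s^2 - 5*s - 6)Y = 1/(s + 5) + (s - 3).
Solve for Y(s) and write it as one ratio of polynomials.

Y(s) = (s^2 + 2*s - 14)/(s^3 - 31*s - 30)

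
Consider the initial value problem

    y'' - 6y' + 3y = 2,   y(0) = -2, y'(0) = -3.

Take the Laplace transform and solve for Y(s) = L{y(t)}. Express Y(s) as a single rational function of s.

Y(s) = (-2*s^2 + 9*s + 2)/(s^3 - 6*s^2 + 3*s)

Take the Laplace transform of both sides.
With L{y''} = s^2 Y - s·y(0) - y'(0) and L{y'} = sY - y(0), with y(0) = -2, y'(0) = -3: the LHS transforms to (s^2 - 6*s + 3)Y - (-2*s + 9).
The right side is L{2} = 2/s.
So (s^2 - 6*s + 3)Y = 2/s + (-2*s + 9).
Solve for Y(s) and write it as one ratio of polynomials.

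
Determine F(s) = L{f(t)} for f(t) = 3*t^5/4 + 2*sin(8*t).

F(s) = 16/(s^2 + 64) + 90/s^6

The transform is linear, so treat each term independently.
(2)·[L{sin(8t)} = 8/(s^2 + 64)]; (3/4)·[L{t^5} = 5!/s^6 = 120/s^6].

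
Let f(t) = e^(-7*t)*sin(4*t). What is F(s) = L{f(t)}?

F(s) = 4/((s + 7)^2 + 16)

L{sin(4t)} = 4/(s^2 + 16).
By the first shifting theorem, multiplying by e^(-7t) replaces s with s + 7.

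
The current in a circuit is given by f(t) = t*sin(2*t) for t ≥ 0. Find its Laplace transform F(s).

F(s) = 4*s/(s^2 + 4)^2

L{sin(2t)} = 2/(s^2 + 4).
Then apply L{t·g(t)} = -d/ds[G(s)] with G(s) = 2/(s^2 + 4):
differentiating 1 time and applying the sign gives 4*s/(s^2 + 4)^2.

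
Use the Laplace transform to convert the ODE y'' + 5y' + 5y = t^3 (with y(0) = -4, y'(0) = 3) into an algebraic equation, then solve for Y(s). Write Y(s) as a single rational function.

Apply the Laplace transform to the equation.
With L{y''} = s^2 Y - s·y(0) - y'(0) and L{y'} = sY - y(0), with y(0) = -4, y'(0) = 3: the LHS transforms to (s^2 + 5*s + 5)Y - (-4*s - 17).
The right side is L{t^3} = 6/s^4.
So (s^2 + 5*s + 5)Y = 6/s^4 + (-4*s - 17).
Solve for Y(s) and write it as one ratio of polynomials.

Y(s) = (-4*s^5 - 17*s^4 + 6)/(s^6 + 5*s^5 + 5*s^4)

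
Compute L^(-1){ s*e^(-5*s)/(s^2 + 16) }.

The factor e^(-5s) signals a time shift by c = 5 (second shifting theorem).
L{cos(4t)} = s/(s^2 + 16), so L^-1{s/(s^2 + 16)} = cos(4*t).
Hence the inverse is u(t - 5) times that function evaluated at t - 5.

Heaviside(t - 5)*(cos(4*t - 20))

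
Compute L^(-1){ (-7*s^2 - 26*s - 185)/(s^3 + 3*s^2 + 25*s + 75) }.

-4*sin(5*t) - 2*cos(5*t) - 5*exp(-3*t)

Factor the denominator: s^3 + 3*s^2 + 25*s + 75 = (s + 3)*(s^2 + 25).
Partial fraction decomposition gives [-5/(s + 3)] + [-2*s/(s^2 + 25)] + [-20/(s^2 + 25)].
Invert each term: -5/(s + 3) ↔ -5e^(-3t); -2·s/(s^2 + 25) ↔ -2cos(5t); -4·5/(s^2 + 25) ↔ -4sin(5t).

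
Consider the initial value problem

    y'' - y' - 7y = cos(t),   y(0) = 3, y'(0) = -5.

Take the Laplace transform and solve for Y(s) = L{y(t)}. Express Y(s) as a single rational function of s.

Y(s) = (3*s^3 - 8*s^2 + 4*s - 8)/(s^4 - s^3 - 6*s^2 - s - 7)

Transform both sides with L{·}.
With L{y''} = s^2 Y - s·y(0) - y'(0) and L{y'} = sY - y(0), with y(0) = 3, y'(0) = -5: the LHS transforms to (s^2 - s - 7)Y - (3*s - 8).
The right side is L{cos(t)} = s/(s^2 + 1).
So (s^2 - s - 7)Y = s/(s^2 + 1) + (3*s - 8).
Solve for Y(s) and write it as one ratio of polynomials.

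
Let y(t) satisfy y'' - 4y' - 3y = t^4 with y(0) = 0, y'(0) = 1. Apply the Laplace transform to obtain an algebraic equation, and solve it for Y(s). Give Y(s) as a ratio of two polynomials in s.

Apply the Laplace transform to the equation.
With L{y''} = s^2 Y - s·y(0) - y'(0) and L{y'} = sY - y(0), with y(0) = 0, y'(0) = 1: the LHS transforms to (s^2 - 4*s - 3)Y - (1).
The right side is L{t^4} = 24/s^5.
So (s^2 - 4*s - 3)Y = 24/s^5 + (1).
Isolate Y and clear denominators.

Y(s) = (s^5 + 24)/(s^7 - 4*s^6 - 3*s^5)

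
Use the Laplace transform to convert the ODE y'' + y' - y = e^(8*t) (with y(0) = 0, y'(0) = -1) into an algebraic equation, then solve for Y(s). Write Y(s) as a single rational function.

Transform both sides with L{·}.
Using L{y''} = s^2 Y - s·y(0) - y'(0) and L{y'} = sY - y(0), with y(0) = 0, y'(0) = -1, the left side becomes (s^2 + s - 1)Y - (-1).
The right side is L{e^(8*t)} = 1/(s - 8).
So (s^2 + s - 1)Y = 1/(s - 8) + (-1).
Solve for Y(s) and write it as one ratio of polynomials.

Y(s) = (-s + 9)/(s^3 - 7*s^2 - 9*s + 8)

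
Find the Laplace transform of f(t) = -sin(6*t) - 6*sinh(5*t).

-6/(s^2 + 36) - 30/(s^2 - 25)

By linearity of the Laplace transform, transform each term separately.
(-6)·[L{sinh(5t)} = 5/(s^2 - 25)]; (-1)·[L{sin(6t)} = 6/(s^2 + 36)].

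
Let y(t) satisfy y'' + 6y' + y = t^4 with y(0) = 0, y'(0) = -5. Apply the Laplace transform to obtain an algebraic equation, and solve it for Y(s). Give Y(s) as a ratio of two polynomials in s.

Y(s) = (-5*s^5 + 24)/(s^7 + 6*s^6 + s^5)

Laplace-transform each side.
Using L{y''} = s^2 Y - s·y(0) - y'(0) and L{y'} = sY - y(0), with y(0) = 0, y'(0) = -5, the left side becomes (s^2 + 6*s + 1)Y - (-5).
The right side is L{t^4} = 24/s^5.
So (s^2 + 6*s + 1)Y = 24/s^5 + (-5).
Solve for Y(s) and write it as one ratio of polynomials.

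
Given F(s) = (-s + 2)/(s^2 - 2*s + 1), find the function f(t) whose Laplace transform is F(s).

f(t) = t*exp(t) - exp(t)

Factor the denominator: s^2 - 2*s + 1 = (s - 1)^2.
Partial fraction decomposition gives [-1/(s - 1)] + [(s - 1)^(-2)].
Invert each term: -1/(s - 1) ↔ -e^(t); 1/(s - 1)^2 ↔ t·e^(t).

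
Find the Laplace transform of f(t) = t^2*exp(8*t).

L{e^(8t)} = 1/(s - 8).
Then apply L{t^2·g(t)} = (-1)^2 d^2/ds^2[G(s)] with G(s) = 1/(s - 8):
differentiating 2 times and applying the sign gives 2/(s - 8)^3.

2/(s - 8)^3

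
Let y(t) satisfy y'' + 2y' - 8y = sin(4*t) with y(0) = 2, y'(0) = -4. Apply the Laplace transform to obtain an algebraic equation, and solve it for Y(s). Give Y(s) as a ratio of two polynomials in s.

Y(s) = (2*s^3 + 32*s + 4)/(s^4 + 2*s^3 + 8*s^2 + 32*s - 128)

Laplace-transform each side.
With L{y''} = s^2 Y - s·y(0) - y'(0) and L{y'} = sY - y(0), with y(0) = 2, y'(0) = -4: the LHS transforms to (s^2 + 2*s - 8)Y - (2*s).
The right side is L{sin(4*t)} = 4/(s^2 + 16).
So (s^2 + 2*s - 8)Y = 4/(s^2 + 16) + (2*s).
Solve for Y(s) and write it as one ratio of polynomials.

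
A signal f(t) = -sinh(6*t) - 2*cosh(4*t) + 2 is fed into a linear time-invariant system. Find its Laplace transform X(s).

X(s) = -2*s/(s^2 - 16) - 6/(s^2 - 36) + 2/s

By linearity of the Laplace transform, transform each term separately.
(-1)·[L{sinh(6t)} = 6/(s^2 - 36)]; L{2} = 2/s; (-2)·[L{cosh(4t)} = s/(s^2 - 16)].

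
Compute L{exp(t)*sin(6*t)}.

6/((s - 1)^2 + 36)

L{sin(6t)} = 6/(s^2 + 36).
By the first shifting theorem, multiplying by e^(t) replaces s with s - 1.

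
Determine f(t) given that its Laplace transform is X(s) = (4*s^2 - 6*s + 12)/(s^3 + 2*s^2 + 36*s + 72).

Factor the denominator: s^3 + 2*s^2 + 36*s + 72 = (s + 2)*(s^2 + 36).
Partial fraction decomposition gives [1/(s + 2)] + [3*s/(s^2 + 36)] + [-12/(s^2 + 36)].
Invert each term: 1/(s + 2) ↔ e^(-2t); 3·s/(s^2 + 36) ↔ 3cos(6t); -2·6/(s^2 + 36) ↔ -2sin(6t).

f(t) = -2*sin(6*t) + 3*cos(6*t) + exp(-2*t)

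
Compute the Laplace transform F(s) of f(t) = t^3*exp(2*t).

L{t^3} = 3!/s^4 = 6/s^4.
By the first shifting theorem, multiplying by e^(2t) replaces s with s - 2.

F(s) = 6/(s - 2)^4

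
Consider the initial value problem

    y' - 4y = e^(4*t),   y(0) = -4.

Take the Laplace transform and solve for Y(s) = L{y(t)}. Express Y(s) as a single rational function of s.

Transform both sides with L{·}.
Using L{y'} = sY - y(0) = sY - (-4), the left side becomes (s - 4)Y - (-4).
The right side is L{e^(4*t)} = 1/(s - 4).
So (s - 4)Y = 1/(s - 4) + (-4).
Solve for Y(s) and write it as one ratio of polynomials.

Y(s) = (-4*s + 17)/(s^2 - 8*s + 16)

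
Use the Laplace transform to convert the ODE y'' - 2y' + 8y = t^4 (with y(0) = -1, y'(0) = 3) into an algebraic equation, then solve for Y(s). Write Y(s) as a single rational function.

Transform both sides with L{·}.
With L{y''} = s^2 Y - s·y(0) - y'(0) and L{y'} = sY - y(0), with y(0) = -1, y'(0) = 3: the LHS transforms to (s^2 - 2*s + 8)Y - (-s + 5).
The right side is L{t^4} = 24/s^5.
So (s^2 - 2*s + 8)Y = 24/s^5 + (-s + 5).
Divide through and combine into a single rational function.

Y(s) = (-s^6 + 5*s^5 + 24)/(s^7 - 2*s^6 + 8*s^5)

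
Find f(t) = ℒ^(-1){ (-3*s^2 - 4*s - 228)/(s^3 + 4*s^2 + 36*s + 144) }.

Factor the denominator: s^3 + 4*s^2 + 36*s + 144 = (s + 4)*(s^2 + 36).
Partial fraction decomposition gives [-5/(s + 4)] + [2*s/(s^2 + 36)] + [-12/(s^2 + 36)].
Invert each term: -5/(s + 4) ↔ -5e^(-4t); 2·s/(s^2 + 36) ↔ 2cos(6t); -2·6/(s^2 + 36) ↔ -2sin(6t).

f(t) = -2*sin(6*t) + 2*cos(6*t) - 5*exp(-4*t)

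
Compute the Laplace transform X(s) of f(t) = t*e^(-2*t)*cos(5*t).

L{cos(5t)} = s/(s^2 + 25).
Multiplying by e^(-2t) shifts s → s + 2, so L{e^(-2*t)*cos(5*t)} = (s + 2)/((s + 2)^2 + 25).
Then apply L{t·g(t)} = -d/ds[G(s)] with G(s) = (s + 2)/((s + 2)^2 + 25):
differentiating 1 time and applying the sign gives (s - 3)*(s + 7)/(s^2 + 4*s + 29)^2.

X(s) = (s - 3)*(s + 7)/(s^2 + 4*s + 29)^2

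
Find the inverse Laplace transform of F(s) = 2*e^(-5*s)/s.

The factor e^(-5s) signals a time shift by c = 5 (second shifting theorem).
L{2} = 2/s, so L^-1{2/s} = 2.
Hence the inverse is u(t - 5) times that function evaluated at t - 5.

Heaviside(t - 5)*(2)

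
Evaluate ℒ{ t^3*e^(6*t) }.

6/(s - 6)^4

L{t^3} = 3!/s^4 = 6/s^4.
By the first shifting theorem, multiplying by e^(6t) replaces s with s - 6.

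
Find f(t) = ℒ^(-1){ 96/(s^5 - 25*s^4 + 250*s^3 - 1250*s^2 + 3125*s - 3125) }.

f(t) = 4*t^4*exp(5*t)

Rewrite the denominator: s^5 - 25*s^4 + 250*s^3 - 1250*s^2 + 3125*s - 3125 = (s - 5)^5.
The form in (s - 5) signals a first-shifting-theorem factor e^(5t).
Since L{t^4} = 4!/s^5 = 24/s^5, the inverse is t^4*e^(5*t), scaled by 4.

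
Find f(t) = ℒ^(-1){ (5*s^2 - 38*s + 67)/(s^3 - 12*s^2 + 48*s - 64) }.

f(t) = -5*t^2*exp(4*t)/2 + 2*t*exp(4*t) + 5*exp(4*t)

Factor the denominator: s^3 - 12*s^2 + 48*s - 64 = (s - 4)^3.
Partial fraction decomposition gives [5/(s - 4)] + [2/(s - 4)^2] + [-5/(s - 4)^3].
Invert each term: 5/(s - 4) ↔ 5e^(4t); 2/(s - 4)^2 ↔ 2t·e^(4t); -5/(s - 4)^3 ↔ (-5/2)t^2·e^(4t).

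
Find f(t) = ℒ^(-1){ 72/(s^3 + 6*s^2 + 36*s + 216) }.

Factor the denominator: s^3 + 6*s^2 + 36*s + 216 = (s + 6)*(s^2 + 36).
Partial fraction decomposition gives [1/(s + 6)] + [-s/(s^2 + 36)] + [6/(s^2 + 36)].
Invert each term: 1/(s + 6) ↔ e^(-6t); -1·s/(s^2 + 36) ↔ -cos(6t); 1·6/(s^2 + 36) ↔ sin(6t).

f(t) = sin(6*t) - cos(6*t) + exp(-6*t)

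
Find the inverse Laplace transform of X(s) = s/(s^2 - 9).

Since L{cosh(3t)} = s/(s^2 - 9), the inverse is cosh(3*t).

cosh(3*t)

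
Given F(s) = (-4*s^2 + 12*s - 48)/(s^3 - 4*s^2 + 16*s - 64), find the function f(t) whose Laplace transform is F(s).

Factor the denominator: s^3 - 4*s^2 + 16*s - 64 = (s - 4)*(s^2 + 16).
Partial fraction decomposition gives [-2/(s - 4)] + [-2*s/(s^2 + 16)] + [4/(s^2 + 16)].
Invert each term: -2/(s - 4) ↔ -2e^(4t); -2·s/(s^2 + 16) ↔ -2cos(4t); 1·4/(s^2 + 16) ↔ sin(4t).

f(t) = -2*exp(4*t) + sin(4*t) - 2*cos(4*t)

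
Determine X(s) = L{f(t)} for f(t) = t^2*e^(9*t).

X(s) = 2/(s - 9)^3

L{e^(9t)} = 1/(s - 9).
Then apply L{t^2·g(t)} = (-1)^2 d^2/ds^2[G(s)] with G(s) = 1/(s - 9):
differentiating 2 times and applying the sign gives 2/(s - 9)^3.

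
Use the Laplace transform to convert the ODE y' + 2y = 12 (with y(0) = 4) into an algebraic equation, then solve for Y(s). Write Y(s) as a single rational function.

Y(s) = (4*s + 12)/(s^2 + 2*s)

Apply the Laplace transform to the equation.
Using L{y'} = sY - y(0) = sY - 4, the left side becomes (s + 2)Y - (4).
The right side is L{12} = 12/s.
So (s + 2)Y = 12/s + (4).
Isolate Y and clear denominators.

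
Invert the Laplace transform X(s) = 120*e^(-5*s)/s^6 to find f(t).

f(t) = Heaviside(t - 5)*((t - 5)^5)

The factor e^(-5s) signals a time shift by c = 5 (second shifting theorem).
L{t^5} = 5!/s^6 = 120/s^6, so L^-1{120/s^6} = t^5.
Hence the inverse is u(t - 5) times that function evaluated at t - 5.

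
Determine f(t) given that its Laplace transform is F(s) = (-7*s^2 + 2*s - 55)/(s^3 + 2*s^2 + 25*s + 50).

Factor the denominator: s^3 + 2*s^2 + 25*s + 50 = (s + 2)*(s^2 + 25).
Partial fraction decomposition gives [-3/(s + 2)] + [-4*s/(s^2 + 25)] + [10/(s^2 + 25)].
Invert each term: -3/(s + 2) ↔ -3e^(-2t); -4·s/(s^2 + 25) ↔ -4cos(5t); 2·5/(s^2 + 25) ↔ 2sin(5t).

f(t) = 2*sin(5*t) - 4*cos(5*t) - 3*exp(-2*t)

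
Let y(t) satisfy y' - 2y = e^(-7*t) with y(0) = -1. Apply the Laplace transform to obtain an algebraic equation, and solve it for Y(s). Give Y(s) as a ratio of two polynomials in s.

Laplace-transform each side.
With L{y'} = sY - y(0) = sY - (-1): the LHS transforms to (s - 2)Y - (-1).
The right side is L{e^(-7*t)} = 1/(s + 7).
So (s - 2)Y = 1/(s + 7) + (-1).
Isolate Y and clear denominators.

Y(s) = (-s - 6)/(s^2 + 5*s - 14)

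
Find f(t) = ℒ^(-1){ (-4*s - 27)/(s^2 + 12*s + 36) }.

f(t) = -3*t*exp(-6*t) - 4*exp(-6*t)

Factor the denominator: s^2 + 12*s + 36 = (s + 6)^2.
Partial fraction decomposition gives [-4/(s + 6)] + [-3/(s + 6)^2].
Invert each term: -4/(s + 6) ↔ -4e^(-6t); -3/(s + 6)^2 ↔ -3t·e^(-6t).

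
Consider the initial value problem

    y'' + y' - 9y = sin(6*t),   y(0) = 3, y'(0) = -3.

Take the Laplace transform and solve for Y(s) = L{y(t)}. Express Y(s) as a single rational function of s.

Y(s) = (3*s^3 + 108*s + 6)/(s^4 + s^3 + 27*s^2 + 36*s - 324)

Transform both sides with L{·}.
The derivative rules (L{y''} = s^2 Y - s·y(0) - y'(0) and L{y'} = sY - y(0), with y(0) = 3, y'(0) = -3) turn the left side into (s^2 + s - 9)Y - (3*s).
The right side is L{sin(6*t)} = 6/(s^2 + 36).
So (s^2 + s - 9)Y = 6/(s^2 + 36) + (3*s).
Solve for Y(s) and write it as one ratio of polynomials.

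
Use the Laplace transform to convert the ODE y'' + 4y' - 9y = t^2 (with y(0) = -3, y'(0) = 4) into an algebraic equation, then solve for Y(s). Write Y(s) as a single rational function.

Y(s) = (-3*s^4 - 8*s^3 + 2)/(s^5 + 4*s^4 - 9*s^3)

Take the Laplace transform of both sides.
With L{y''} = s^2 Y - s·y(0) - y'(0) and L{y'} = sY - y(0), with y(0) = -3, y'(0) = 4: the LHS transforms to (s^2 + 4*s - 9)Y - (-3*s - 8).
The right side is L{t^2} = 2/s^3.
So (s^2 + 4*s - 9)Y = 2/s^3 + (-3*s - 8).
Solve for Y(s) and write it as one ratio of polynomials.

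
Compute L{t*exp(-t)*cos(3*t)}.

(s - 2)*(s + 4)/(s^2 + 2*s + 10)^2

L{cos(3t)} = s/(s^2 + 9).
Multiplying by e^(-t) shifts s → s + 1, so L{exp(-t)*cos(3*t)} = (s + 1)/((s + 1)^2 + 9).
Then apply L{t·g(t)} = -d/ds[G(s)] with G(s) = (s + 1)/((s + 1)^2 + 9):
differentiating 1 time and applying the sign gives (s - 2)*(s + 4)/(s^2 + 2*s + 10)^2.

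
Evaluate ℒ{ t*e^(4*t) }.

L{t} = 1!/s^2 = 1/s^2.
By the first shifting theorem, multiplying by e^(4t) replaces s with s - 4.

(s - 4)^(-2)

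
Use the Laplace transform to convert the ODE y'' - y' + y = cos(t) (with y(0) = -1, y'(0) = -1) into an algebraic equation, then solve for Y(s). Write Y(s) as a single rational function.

Y(s) = -s^3/(s^4 - s^3 + 2*s^2 - s + 1)

Laplace-transform each side.
With L{y''} = s^2 Y - s·y(0) - y'(0) and L{y'} = sY - y(0), with y(0) = -1, y'(0) = -1: the LHS transforms to (s^2 - s + 1)Y - (-s).
The right side is L{cos(t)} = s/(s^2 + 1).
So (s^2 - s + 1)Y = s/(s^2 + 1) + (-s).
Divide through and combine into a single rational function.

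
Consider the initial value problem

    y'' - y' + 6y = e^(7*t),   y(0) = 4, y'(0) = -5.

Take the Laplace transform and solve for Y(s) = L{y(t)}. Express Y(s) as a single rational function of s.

Take the Laplace transform of both sides.
The derivative rules (L{y''} = s^2 Y - s·y(0) - y'(0) and L{y'} = sY - y(0), with y(0) = 4, y'(0) = -5) turn the left side into (s^2 - s + 6)Y - (4*s - 9).
The right side is L{e^(7*t)} = 1/(s - 7).
So (s^2 - s + 6)Y = 1/(s - 7) + (4*s - 9).
Solve for Y(s) and write it as one ratio of polynomials.

Y(s) = (4*s^2 - 37*s + 64)/(s^3 - 8*s^2 + 13*s - 42)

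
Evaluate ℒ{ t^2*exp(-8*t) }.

L{e^(-8t)} = 1/(s + 8).
Then apply L{t^2·g(t)} = (-1)^2 d^2/ds^2[G(s)] with G(s) = 1/(s + 8):
differentiating 2 times and applying the sign gives 2/(s + 8)^3.

2/(s + 8)^3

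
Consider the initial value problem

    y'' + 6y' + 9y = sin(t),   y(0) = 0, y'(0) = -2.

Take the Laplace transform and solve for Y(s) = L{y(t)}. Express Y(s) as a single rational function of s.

Y(s) = (-2*s^2 - 1)/(s^4 + 6*s^3 + 10*s^2 + 6*s + 9)

Laplace-transform each side.
Using L{y''} = s^2 Y - s·y(0) - y'(0) and L{y'} = sY - y(0), with y(0) = 0, y'(0) = -2, the left side becomes (s^2 + 6*s + 9)Y - (-2).
The right side is L{sin(t)} = 1/(s^2 + 1).
So (s^2 + 6*s + 9)Y = 1/(s^2 + 1) + (-2).
Isolate Y and clear denominators.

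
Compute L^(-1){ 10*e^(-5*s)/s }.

Heaviside(t - 5)*(10)

The factor e^(-5s) signals a time shift by c = 5 (second shifting theorem).
L{10} = 10/s, so L^-1{10/s} = 10.
Hence the inverse is u(t - 5) times that function evaluated at t - 5.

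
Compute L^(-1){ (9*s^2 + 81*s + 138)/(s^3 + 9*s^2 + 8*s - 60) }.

Factor the denominator: s^3 + 9*s^2 + 8*s - 60 = (s - 2)*(s + 5)*(s + 6).
Partial fraction decomposition gives [6/(s + 5)] + [6/(s - 2)] + [-3/(s + 6)].
Invert each term: 6/(s + 5) ↔ 6e^(-5t); 6/(s - 2) ↔ 6e^(2t); -3/(s + 6) ↔ -3e^(-6t).

6*exp(2*t) + 6*exp(-5*t) - 3*exp(-6*t)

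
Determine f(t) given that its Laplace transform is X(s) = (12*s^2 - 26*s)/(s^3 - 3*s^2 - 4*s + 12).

Factor the denominator: s^3 - 3*s^2 - 4*s + 12 = (s - 3)*(s - 2)*(s + 2).
Partial fraction decomposition gives [5/(s + 2)] + [6/(s - 3)] + [1/(s - 2)].
Invert each term: 5/(s + 2) ↔ 5e^(-2t); 6/(s - 3) ↔ 6e^(3t); 1/(s - 2) ↔ e^(2t).

f(t) = 6*exp(3*t) + exp(2*t) + 5*exp(-2*t)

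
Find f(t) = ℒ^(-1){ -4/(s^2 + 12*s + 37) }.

f(t) = -4*exp(-6*t)*sin(t)

Rewrite the denominator: s^2 + 12*s + 37 = (s + 6)^2 + 1.
The form in (s + 6) signals a first-shifting-theorem factor e^(-6t).
Since L{sin(t)} = 1/(s^2 + 1), the inverse is exp(-6*t)*sin(t), scaled by -4.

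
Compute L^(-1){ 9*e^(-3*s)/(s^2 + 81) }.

Heaviside(t - 3)*(sin(9*t - 27))

The factor e^(-3s) signals a time shift by c = 3 (second shifting theorem).
L{sin(9t)} = 9/(s^2 + 81), so L^-1{9/(s^2 + 81)} = sin(9*t).
Hence the inverse is u(t - 3) times that function evaluated at t - 3.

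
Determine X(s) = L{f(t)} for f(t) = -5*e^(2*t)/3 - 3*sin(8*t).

The transform is linear, so treat each term independently.
(-3)·[L{sin(8t)} = 8/(s^2 + 64)]; (-5/3)·[L{e^(2t)} = 1/(s - 2)].

X(s) = -24/(s^2 + 64) - 5/(3*(s - 2))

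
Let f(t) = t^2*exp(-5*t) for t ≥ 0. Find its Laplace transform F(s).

F(s) = 2/(s + 5)^3

L{e^(-5t)} = 1/(s + 5).
Then apply L{t^2·g(t)} = (-1)^2 d^2/ds^2[G(s)] with G(s) = 1/(s + 5):
differentiating 2 times and applying the sign gives 2/(s + 5)^3.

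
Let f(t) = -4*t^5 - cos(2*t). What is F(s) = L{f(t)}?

By linearity of the Laplace transform, transform each term separately.
(-4)·[L{t^5} = 5!/s^6 = 120/s^6]; (-1)·[L{cos(2t)} = s/(s^2 + 4)].

F(s) = -s/(s^2 + 4) - 480/s^6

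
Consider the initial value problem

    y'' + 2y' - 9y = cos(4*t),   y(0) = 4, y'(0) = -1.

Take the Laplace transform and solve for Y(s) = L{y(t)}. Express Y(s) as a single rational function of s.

Y(s) = (4*s^3 + 7*s^2 + 65*s + 112)/(s^4 + 2*s^3 + 7*s^2 + 32*s - 144)

Apply the Laplace transform to the equation.
The derivative rules (L{y''} = s^2 Y - s·y(0) - y'(0) and L{y'} = sY - y(0), with y(0) = 4, y'(0) = -1) turn the left side into (s^2 + 2*s - 9)Y - (4*s + 7).
The right side is L{cos(4*t)} = s/(s^2 + 16).
So (s^2 + 2*s - 9)Y = s/(s^2 + 16) + (4*s + 7).
Solve for Y(s) and write it as one ratio of polynomials.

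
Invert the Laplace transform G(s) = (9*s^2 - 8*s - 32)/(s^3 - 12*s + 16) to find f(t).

f(t) = -2*t*exp(2*t) + 5*exp(2*t) + 4*exp(-4*t)

Factor the denominator: s^3 - 12*s + 16 = (s - 2)^2*(s + 4).
Partial fraction decomposition gives [5/(s - 2)] + [-2/(s - 2)^2] + [4/(s + 4)].
Invert each term: 5/(s - 2) ↔ 5e^(2t); -2/(s - 2)^2 ↔ -2t·e^(2t); 4/(s + 4) ↔ 4e^(-4t).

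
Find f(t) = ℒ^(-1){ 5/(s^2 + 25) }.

f(t) = sin(5*t)

Since L{sin(5t)} = 5/(s^2 + 25), the inverse is sin(5*t).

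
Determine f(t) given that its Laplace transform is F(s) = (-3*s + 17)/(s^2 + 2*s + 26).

f(t) = 4*exp(-t)*sin(5*t) - 3*exp(-t)*cos(5*t)

Complete the square in the denominator: s^2 + 2*s + 26 = (s + 1)^2 + 5^2.
Split the numerator to match: -3*s + 17 = -3·(s + 1) + 4·5.
Invert each term: -3·(s + 1)/((s + 1)^2 + 25) ↔ -3e^(-t)cos(5t); 4·5/((s + 1)^2 + 25) ↔ 4e^(-t)sin(5t).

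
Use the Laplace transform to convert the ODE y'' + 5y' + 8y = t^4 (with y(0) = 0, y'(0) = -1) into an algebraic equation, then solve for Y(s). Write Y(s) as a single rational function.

Y(s) = (-s^5 + 24)/(s^7 + 5*s^6 + 8*s^5)

Take the Laplace transform of both sides.
With L{y''} = s^2 Y - s·y(0) - y'(0) and L{y'} = sY - y(0), with y(0) = 0, y'(0) = -1: the LHS transforms to (s^2 + 5*s + 8)Y - (-1).
The right side is L{t^4} = 24/s^5.
So (s^2 + 5*s + 8)Y = 24/s^5 + (-1).
Divide through and combine into a single rational function.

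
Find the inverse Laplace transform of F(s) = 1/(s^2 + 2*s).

exp(-t)*sinh(t)

Rewrite the denominator: s^2 + 2*s = (s + 1)^2 - 1.
The form in (s + 1) signals a first-shifting-theorem factor e^(-t).
Since L{sinh(t)} = 1/(s^2 - 1), the inverse is e^(-t)*sinh(t).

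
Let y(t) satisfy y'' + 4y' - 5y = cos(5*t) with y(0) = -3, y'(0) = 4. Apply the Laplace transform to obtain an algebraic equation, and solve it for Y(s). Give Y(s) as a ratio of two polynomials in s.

Y(s) = (-3*s^3 - 8*s^2 - 74*s - 200)/(s^4 + 4*s^3 + 20*s^2 + 100*s - 125)

Apply the Laplace transform to the equation.
Using L{y''} = s^2 Y - s·y(0) - y'(0) and L{y'} = sY - y(0), with y(0) = -3, y'(0) = 4, the left side becomes (s^2 + 4*s - 5)Y - (-3*s - 8).
The right side is L{cos(5*t)} = s/(s^2 + 25).
So (s^2 + 4*s - 5)Y = s/(s^2 + 25) + (-3*s - 8).
Divide through and combine into a single rational function.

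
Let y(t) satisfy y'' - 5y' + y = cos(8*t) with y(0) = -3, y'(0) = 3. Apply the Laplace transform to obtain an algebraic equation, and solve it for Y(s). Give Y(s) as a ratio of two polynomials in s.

Transform both sides with L{·}.
The derivative rules (L{y''} = s^2 Y - s·y(0) - y'(0) and L{y'} = sY - y(0), with y(0) = -3, y'(0) = 3) turn the left side into (s^2 - 5*s + 1)Y - (-3*s + 18).
The right side is L{cos(8*t)} = s/(s^2 + 64).
So (s^2 - 5*s + 1)Y = s/(s^2 + 64) + (-3*s + 18).
Isolate Y and clear denominators.

Y(s) = (-3*s^3 + 18*s^2 - 191*s + 1152)/(s^4 - 5*s^3 + 65*s^2 - 320*s + 64)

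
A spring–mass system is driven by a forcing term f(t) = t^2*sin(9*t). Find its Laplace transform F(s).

F(s) = 54*(s^2 - 27)/(s^2 + 81)^3

L{sin(9t)} = 9/(s^2 + 81).
Then apply L{t^2·g(t)} = (-1)^2 d^2/ds^2[G(s)] with G(s) = 9/(s^2 + 81):
differentiating 2 times and applying the sign gives 54*(s^2 - 27)/(s^2 + 81)^3.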